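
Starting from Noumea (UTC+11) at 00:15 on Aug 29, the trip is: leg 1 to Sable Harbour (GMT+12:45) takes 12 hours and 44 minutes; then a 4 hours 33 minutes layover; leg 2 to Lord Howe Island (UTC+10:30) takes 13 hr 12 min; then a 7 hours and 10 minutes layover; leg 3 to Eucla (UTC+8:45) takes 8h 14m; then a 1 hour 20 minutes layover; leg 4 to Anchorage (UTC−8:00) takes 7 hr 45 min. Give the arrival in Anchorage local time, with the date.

12:13 on Aug 30

Convert departure to UTC: 00:15 − 11:00 = 13:15 UTC on Aug 28.
Add 12 hours and 44 minutes leg 1 → 01:59 UTC (Aug 29).
Add 4 hours 33 minutes layover in Sable Harbour → 06:32 UTC.
Add 13 hours 12 minutes leg 2 → 19:44 UTC.
Add 7 hours and 10 minutes layover in Lord Howe Island → 02:54 UTC (Aug 30).
Add 8 hours 14 minutes leg 3 → 11:08 UTC.
Add 1 hour 20 minutes layover in Eucla → 12:28 UTC.
Add 7 hours and 45 minutes leg 4 → 20:13 UTC.
Anchorage is UTC−8:00, so local arrival = 20:13 − 8:00 = 12:13 on Aug 30.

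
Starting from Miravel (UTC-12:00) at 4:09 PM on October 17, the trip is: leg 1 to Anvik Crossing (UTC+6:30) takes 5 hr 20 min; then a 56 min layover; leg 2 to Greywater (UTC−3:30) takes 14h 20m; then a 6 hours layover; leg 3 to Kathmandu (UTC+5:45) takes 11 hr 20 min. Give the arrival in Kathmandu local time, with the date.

Convert departure to UTC: 4:09 PM + 12:00 = 4:09 AM UTC on Oct 18.
Add 5 hours 20 minutes leg 1 → 9:29 AM UTC.
Add 56 minutes layover in Anvik Crossing → 10:25 AM UTC.
Add 14 hours 20 minutes leg 2 → 12:45 AM UTC (Oct 19).
Add 6 hours layover in Greywater → 6:45 AM UTC.
Add 11 hours and 20 minutes leg 3 → 6:05 PM UTC.
Kathmandu is UTC+5:45, so local arrival = 6:05 PM + 5:45 = 11:50 PM on Oct 19.

11:50 PM on Oct 19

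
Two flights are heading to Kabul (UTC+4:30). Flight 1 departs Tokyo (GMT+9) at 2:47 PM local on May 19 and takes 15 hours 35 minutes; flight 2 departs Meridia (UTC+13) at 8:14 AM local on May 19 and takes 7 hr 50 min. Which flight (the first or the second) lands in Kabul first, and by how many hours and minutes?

Flight 1 in UTC: 2:47 PM − 9:00 = 5:47 AM on May 19.
+15 hours 35 minutes → arrive 9:22 PM UTC on May 19.
Flight 2 in UTC: 8:14 AM − 13:00 = 7:14 PM on May 18.
+7 hours and 50 minutes → arrive 3:04 AM UTC on May 19.
Flight 2 lands earlier by 18 hours 18 minutes.

the second, by 18 hours 18 minutes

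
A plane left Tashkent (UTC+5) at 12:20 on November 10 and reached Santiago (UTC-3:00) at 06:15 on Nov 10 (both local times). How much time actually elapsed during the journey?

1 hour 55 minutes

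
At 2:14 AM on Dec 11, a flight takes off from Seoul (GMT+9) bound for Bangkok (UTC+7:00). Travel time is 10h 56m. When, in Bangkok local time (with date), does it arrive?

Convert departure to UTC: 2:14 AM − 9:00 = 5:14 PM UTC on Dec 10.
Add 10 hours 56 minutes travel time → 4:10 AM UTC (Dec 11).
Bangkok is UTC+7:00, so local arrival = 4:10 AM + 7:00 = 11:10 AM on Dec 11.

11:10 AM on December 11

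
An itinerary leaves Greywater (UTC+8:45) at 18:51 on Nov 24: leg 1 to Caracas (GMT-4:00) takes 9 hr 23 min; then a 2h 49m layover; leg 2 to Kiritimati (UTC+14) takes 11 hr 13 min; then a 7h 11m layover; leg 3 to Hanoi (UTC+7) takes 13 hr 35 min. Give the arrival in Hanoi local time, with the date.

13:17 on Nov 26

Convert departure to UTC: 18:51 − 8:45 = 10:06 UTC on Nov 24.
Add 9 hours and 23 minutes leg 1 → 19:29 UTC.
Add 2 hours and 49 minutes layover in Caracas → 22:18 UTC.
Add 11 hours 13 minutes leg 2 → 09:31 UTC (Nov 25).
Add 7 hours 11 minutes layover in Kiritimati → 16:42 UTC.
Add 13 hours 35 minutes leg 3 → 06:17 UTC (Nov 26).
Hanoi is UTC+7:00, so local arrival = 06:17 + 7:00 = 13:17 on Nov 26.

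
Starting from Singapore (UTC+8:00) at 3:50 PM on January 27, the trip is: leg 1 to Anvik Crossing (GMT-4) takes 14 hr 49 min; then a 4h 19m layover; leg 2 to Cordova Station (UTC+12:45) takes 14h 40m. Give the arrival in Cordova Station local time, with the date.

6:23 AM on January 29

Convert departure to UTC: 3:50 PM − 8:00 = 7:50 AM UTC on Jan 27.
Add 14 hours 49 minutes leg 1 → 10:39 PM UTC.
Add 4 hours 19 minutes layover in Anvik Crossing → 2:58 AM UTC (Jan 28).
Add 14 hours and 40 minutes leg 2 → 5:38 PM UTC.
Cordova Station is UTC+12:45, so local arrival = 5:38 PM + 12:45 = 6:23 AM on Jan 29.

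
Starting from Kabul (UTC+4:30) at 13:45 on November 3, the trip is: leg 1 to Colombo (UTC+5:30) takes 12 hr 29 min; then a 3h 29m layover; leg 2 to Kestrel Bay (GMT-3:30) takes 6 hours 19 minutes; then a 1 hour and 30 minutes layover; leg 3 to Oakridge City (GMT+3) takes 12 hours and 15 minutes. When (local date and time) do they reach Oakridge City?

00:17 on November 5

Convert departure to UTC: 13:45 − 4:30 = 09:15 UTC on Nov 3.
Add 12 hours 29 minutes leg 1 → 21:44 UTC.
Add 3 hours and 29 minutes layover in Colombo → 01:13 UTC (Nov 4).
Add 6 hours and 19 minutes leg 2 → 07:32 UTC.
Add 1 hour and 30 minutes layover in Kestrel Bay → 09:02 UTC.
Add 12 hours 15 minutes leg 3 → 21:17 UTC.
Oakridge City is UTC+3:00, so local arrival = 21:17 + 3:00 = 00:17 on Nov 5.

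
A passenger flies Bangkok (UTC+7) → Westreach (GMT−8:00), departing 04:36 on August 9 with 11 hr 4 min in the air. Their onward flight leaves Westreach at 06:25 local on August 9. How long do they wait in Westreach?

5 hours 45 minutes

Convert departure to UTC: 04:36 − 7:00 = 21:36 UTC on Aug 8.
Add 11 hours and 4 minutes flight time → 08:40 UTC (Aug 9).
Westreach is UTC−8:00, so local arrival = 08:40 − 8:00 = 00:40 on Aug 9.
Layover = 06:25 − 00:40 = 5 hours 45 minutes.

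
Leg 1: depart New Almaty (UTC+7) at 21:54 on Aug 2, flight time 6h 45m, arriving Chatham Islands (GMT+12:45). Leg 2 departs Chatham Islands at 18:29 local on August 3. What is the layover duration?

8 hours 5 minutes

Convert departure to UTC: 21:54 − 7:00 = 14:54 UTC on Aug 2.
Add 6 hours 45 minutes flight time → 21:39 UTC.
Chatham Islands is UTC+12:45, so local arrival = 21:39 + 12:45 = 10:24 on Aug 3.
Layover = 18:29 − 10:24 = 8 hours 5 minutes.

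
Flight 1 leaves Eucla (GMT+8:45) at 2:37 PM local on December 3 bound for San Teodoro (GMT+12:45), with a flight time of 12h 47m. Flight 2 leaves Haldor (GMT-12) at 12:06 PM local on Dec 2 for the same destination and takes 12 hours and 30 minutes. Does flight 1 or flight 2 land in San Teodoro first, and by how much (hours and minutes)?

Flight 1 in UTC: 2:37 PM − 8:45 = 5:52 AM on Dec 3.
+12 hours 47 minutes → arrive 6:39 PM UTC on Dec 3.
Flight 2 in UTC: 12:06 PM + 12:00 = 12:06 AM on Dec 3.
+12 hours 30 minutes → arrive 12:36 PM UTC on Dec 3.
Flight 2 lands earlier by 6 hours 3 minutes.

the second, by 6 hours 3 minutes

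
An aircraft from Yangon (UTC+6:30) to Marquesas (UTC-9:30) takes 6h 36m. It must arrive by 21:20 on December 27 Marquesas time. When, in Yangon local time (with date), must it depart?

06:44 on December 28

Target arrival in UTC: 21:20 + 9:30 = 06:50 on Dec 28.
Subtract 6 hours 36 minutes → departure 00:14 UTC on Dec 28.
Yangon is UTC+6:30: 00:14 + 6:30 = 06:44 on Dec 28.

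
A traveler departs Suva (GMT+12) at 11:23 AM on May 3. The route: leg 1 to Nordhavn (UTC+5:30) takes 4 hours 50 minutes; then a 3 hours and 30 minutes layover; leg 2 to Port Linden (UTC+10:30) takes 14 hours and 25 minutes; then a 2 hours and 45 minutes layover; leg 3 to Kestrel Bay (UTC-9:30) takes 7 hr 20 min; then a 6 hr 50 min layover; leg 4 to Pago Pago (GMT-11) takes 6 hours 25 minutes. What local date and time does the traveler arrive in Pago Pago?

10:28 AM on May 4

Convert departure to UTC: 11:23 AM − 12:00 = 11:23 PM UTC on May 2.
Add 4 hours and 50 minutes leg 1 → 4:13 AM UTC (May 3).
Add 3 hours and 30 minutes layover in Nordhavn → 7:43 AM UTC.
Add 14 hours 25 minutes leg 2 → 10:08 PM UTC.
Add 2 hours and 45 minutes layover in Port Linden → 12:53 AM UTC (May 4).
Add 7 hours and 20 minutes leg 3 → 8:13 AM UTC.
Add 6 hours and 50 minutes layover in Kestrel Bay → 3:03 PM UTC.
Add 6 hours and 25 minutes leg 4 → 9:28 PM UTC.
Pago Pago is UTC−11:00, so local arrival = 9:28 PM − 11:00 = 10:28 AM on May 4.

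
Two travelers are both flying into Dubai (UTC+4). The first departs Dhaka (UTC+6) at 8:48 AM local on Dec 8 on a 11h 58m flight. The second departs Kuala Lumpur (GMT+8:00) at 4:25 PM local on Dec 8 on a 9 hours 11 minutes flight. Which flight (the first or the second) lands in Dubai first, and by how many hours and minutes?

Flight 1 in UTC: 8:48 AM − 6:00 = 2:48 AM on Dec 8.
+11 hours and 58 minutes → arrive 2:46 PM UTC on Dec 8.
Flight 2 in UTC: 4:25 PM − 8:00 = 8:25 AM on Dec 8.
+9 hours and 11 minutes → arrive 5:36 PM UTC on Dec 8.
Flight 1 lands earlier by 2 hours 50 minutes.

the first, by 2 hours 50 minutes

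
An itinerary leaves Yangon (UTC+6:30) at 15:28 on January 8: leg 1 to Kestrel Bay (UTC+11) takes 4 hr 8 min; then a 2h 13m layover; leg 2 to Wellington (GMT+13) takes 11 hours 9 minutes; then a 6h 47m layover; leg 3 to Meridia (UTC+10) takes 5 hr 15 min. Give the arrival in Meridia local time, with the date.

00:30 on Jan 10

Convert departure to UTC: 15:28 − 6:30 = 08:58 UTC on Jan 8.
Add 4 hours and 8 minutes leg 1 → 13:06 UTC.
Add 2 hours and 13 minutes layover in Kestrel Bay → 15:19 UTC.
Add 11 hours 9 minutes leg 2 → 02:28 UTC (Jan 9).
Add 6 hours 47 minutes layover in Wellington → 09:15 UTC.
Add 5 hours 15 minutes leg 3 → 14:30 UTC.
Meridia is UTC+10:00, so local arrival = 14:30 + 10:00 = 00:30 on Jan 10.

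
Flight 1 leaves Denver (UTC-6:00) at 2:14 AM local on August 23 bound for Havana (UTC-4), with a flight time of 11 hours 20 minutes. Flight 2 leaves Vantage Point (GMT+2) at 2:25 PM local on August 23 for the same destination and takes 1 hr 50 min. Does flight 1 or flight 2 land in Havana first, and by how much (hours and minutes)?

the second, by 5 hours 19 minutes

Flight 1 in UTC: 2:14 AM + 6:00 = 8:14 AM on Aug 23.
+11 hours 20 minutes → arrive 7:34 PM UTC on Aug 23.
Flight 2 in UTC: 2:25 PM − 2:00 = 12:25 PM on Aug 23.
+1 hour 50 minutes → arrive 2:15 PM UTC on Aug 23.
Flight 2 lands earlier by 5 hours 19 minutes.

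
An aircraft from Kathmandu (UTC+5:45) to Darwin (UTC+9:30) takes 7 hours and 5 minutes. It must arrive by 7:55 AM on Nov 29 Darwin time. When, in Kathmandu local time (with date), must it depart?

9:05 PM on Nov 28

Target arrival in UTC: 7:55 AM − 9:30 = 10:25 PM on Nov 28.
Subtract 7 hours and 5 minutes → departure 3:20 PM UTC on Nov 28.
Kathmandu is UTC+5:45: 3:20 PM + 5:45 = 9:05 PM on Nov 28.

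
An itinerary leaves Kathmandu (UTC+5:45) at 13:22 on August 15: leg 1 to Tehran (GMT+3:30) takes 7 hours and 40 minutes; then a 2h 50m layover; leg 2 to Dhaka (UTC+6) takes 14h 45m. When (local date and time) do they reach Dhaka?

14:52 on Aug 16

Convert departure to UTC: 13:22 − 5:45 = 07:37 UTC on Aug 15.
Add 7 hours and 40 minutes leg 1 → 15:17 UTC.
Add 2 hours 50 minutes layover in Tehran → 18:07 UTC.
Add 14 hours 45 minutes leg 2 → 08:52 UTC (Aug 16).
Dhaka is UTC+6:00, so local arrival = 08:52 + 6:00 = 14:52 on Aug 16.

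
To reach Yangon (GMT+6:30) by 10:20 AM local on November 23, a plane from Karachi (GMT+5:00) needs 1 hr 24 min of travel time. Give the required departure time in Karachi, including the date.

Target arrival in UTC: 10:20 AM − 6:30 = 3:50 AM on Nov 23.
Subtract 1 hour and 24 minutes → departure 2:26 AM UTC on Nov 23.
Karachi is UTC+5:00: 2:26 AM + 5:00 = 7:26 AM on Nov 23.

7:26 AM on November 23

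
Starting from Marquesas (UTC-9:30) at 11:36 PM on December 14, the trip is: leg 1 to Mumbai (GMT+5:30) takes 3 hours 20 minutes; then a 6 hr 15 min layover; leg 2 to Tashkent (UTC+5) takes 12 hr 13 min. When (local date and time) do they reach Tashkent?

Convert departure to UTC: 11:36 PM + 9:30 = 9:06 AM UTC on Dec 15.
Add 3 hours and 20 minutes leg 1 → 12:26 PM UTC.
Add 6 hours 15 minutes layover in Mumbai → 6:41 PM UTC.
Add 12 hours and 13 minutes leg 2 → 6:54 AM UTC (Dec 16).
Tashkent is UTC+5:00, so local arrival = 6:54 AM + 5:00 = 11:54 AM on Dec 16.

11:54 AM on December 16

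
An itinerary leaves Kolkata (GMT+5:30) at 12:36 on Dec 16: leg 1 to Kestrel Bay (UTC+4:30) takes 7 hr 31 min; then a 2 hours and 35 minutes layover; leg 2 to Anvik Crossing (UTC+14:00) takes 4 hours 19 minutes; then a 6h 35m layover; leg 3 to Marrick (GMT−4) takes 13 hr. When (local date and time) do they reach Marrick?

13:06 on Dec 17

Convert departure to UTC: 12:36 − 5:30 = 07:06 UTC on Dec 16.
Add 7 hours 31 minutes leg 1 → 14:37 UTC.
Add 2 hours and 35 minutes layover in Kestrel Bay → 17:12 UTC.
Add 4 hours and 19 minutes leg 2 → 21:31 UTC.
Add 6 hours 35 minutes layover in Anvik Crossing → 04:06 UTC (Dec 17).
Add 13 hours leg 3 → 17:06 UTC.
Marrick is UTC−4:00, so local arrival = 17:06 − 4:00 = 13:06 on Dec 17.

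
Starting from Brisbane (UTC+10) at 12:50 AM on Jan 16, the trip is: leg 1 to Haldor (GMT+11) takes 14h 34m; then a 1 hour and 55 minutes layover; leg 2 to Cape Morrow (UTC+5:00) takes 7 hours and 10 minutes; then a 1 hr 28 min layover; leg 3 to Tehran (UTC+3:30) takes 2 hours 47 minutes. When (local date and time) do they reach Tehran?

Convert departure to UTC: 12:50 AM − 10:00 = 2:50 PM UTC on Jan 15.
Add 14 hours and 34 minutes leg 1 → 5:24 AM UTC (Jan 16).
Add 1 hour 55 minutes layover in Haldor → 7:19 AM UTC.
Add 7 hours and 10 minutes leg 2 → 2:29 PM UTC.
Add 1 hour 28 minutes layover in Cape Morrow → 3:57 PM UTC.
Add 2 hours and 47 minutes leg 3 → 6:44 PM UTC.
Tehran is UTC+3:30, so local arrival = 6:44 PM + 3:30 = 10:14 PM on Jan 16.

10:14 PM on January 16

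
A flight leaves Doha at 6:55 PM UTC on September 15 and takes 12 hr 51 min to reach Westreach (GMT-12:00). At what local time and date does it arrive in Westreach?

7:46 PM on Sep 15

Departure is given in UTC: 6:55 PM on Sep 15.
Add 12 hours 51 minutes → 7:46 AM UTC (Sep 16).
Westreach is UTC−12:00: 7:46 AM − 12:00 = 7:46 PM on Sep 15.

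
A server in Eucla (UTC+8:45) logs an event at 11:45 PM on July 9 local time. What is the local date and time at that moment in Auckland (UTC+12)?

3:00 AM on July 10

In UTC: 11:45 PM − 8:45 = 3:00 PM on Jul 9.
Auckland is UTC+12:00: 3:00 PM + 12:00 = 3:00 AM on Jul 10.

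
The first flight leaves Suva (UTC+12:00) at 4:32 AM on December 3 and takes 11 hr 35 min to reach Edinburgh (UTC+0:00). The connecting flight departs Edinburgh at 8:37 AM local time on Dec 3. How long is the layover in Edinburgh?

4 hours 30 minutes

Convert departure to UTC: 4:32 AM − 12:00 = 4:32 PM UTC on Dec 2.
Add 11 hours and 35 minutes flight time → 4:07 AM UTC (Dec 3).
Edinburgh is UTC+0, so local arrival is the same: 4:07 AM on Dec 3.
Layover = 8:37 AM − 4:07 AM = 4 hours 30 minutes.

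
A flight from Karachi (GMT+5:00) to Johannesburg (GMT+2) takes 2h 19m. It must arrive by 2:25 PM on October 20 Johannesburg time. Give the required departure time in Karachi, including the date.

3:06 PM on Oct 20

Target arrival in UTC: 2:25 PM − 2:00 = 12:25 PM on Oct 20.
Subtract 2 hours 19 minutes → departure 10:06 AM UTC on Oct 20.
Karachi is UTC+5:00: 10:06 AM + 5:00 = 3:06 PM on Oct 20.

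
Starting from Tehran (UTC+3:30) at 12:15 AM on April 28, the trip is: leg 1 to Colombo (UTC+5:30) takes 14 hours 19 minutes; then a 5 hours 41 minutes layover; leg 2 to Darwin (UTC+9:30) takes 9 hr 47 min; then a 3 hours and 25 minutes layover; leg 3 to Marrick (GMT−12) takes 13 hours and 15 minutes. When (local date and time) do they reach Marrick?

7:12 AM on April 29

Convert departure to UTC: 12:15 AM − 3:30 = 8:45 PM UTC on Apr 27.
Add 14 hours and 19 minutes leg 1 → 11:04 AM UTC (Apr 28).
Add 5 hours 41 minutes layover in Colombo → 4:45 PM UTC.
Add 9 hours 47 minutes leg 2 → 2:32 AM UTC (Apr 29).
Add 3 hours and 25 minutes layover in Darwin → 5:57 AM UTC.
Add 13 hours 15 minutes leg 3 → 7:12 PM UTC.
Marrick is UTC−12:00, so local arrival = 7:12 PM − 12:00 = 7:12 AM on Apr 29.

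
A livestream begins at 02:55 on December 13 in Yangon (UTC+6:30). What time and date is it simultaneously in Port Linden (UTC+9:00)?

Port Linden is 2:30 ahead of Yangon.
Shift by the zone difference: 02:55 + 2:30 = 05:25 on Dec 13 in Port Linden.

05:25 on Dec 13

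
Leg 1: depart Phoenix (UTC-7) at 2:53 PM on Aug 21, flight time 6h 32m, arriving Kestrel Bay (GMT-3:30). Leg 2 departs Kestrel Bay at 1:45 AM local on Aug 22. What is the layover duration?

50 minutes

Convert departure to UTC: 2:53 PM + 7:00 = 9:53 PM UTC on Aug 21.
Add 6 hours 32 minutes flight time → 4:25 AM UTC (Aug 22).
Kestrel Bay is UTC−3:30, so local arrival = 4:25 AM − 3:30 = 12:55 AM on Aug 22.
Layover = 1:45 AM − 12:55 AM = 50 minutes.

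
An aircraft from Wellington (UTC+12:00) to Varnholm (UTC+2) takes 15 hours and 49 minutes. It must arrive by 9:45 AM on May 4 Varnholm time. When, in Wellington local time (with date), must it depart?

Target arrival in UTC: 9:45 AM − 2:00 = 7:45 AM on May 4.
Subtract 15 hours and 49 minutes → departure 3:56 PM UTC on May 3.
Wellington is UTC+12:00: 3:56 PM + 12:00 = 3:56 AM on May 4.

3:56 AM on May 4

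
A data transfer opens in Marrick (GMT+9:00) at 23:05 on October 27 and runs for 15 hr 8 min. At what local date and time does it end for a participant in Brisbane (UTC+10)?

Convert start to UTC: 23:05 − 9:00 = 14:05 UTC on Oct 27.
Add 15 hours 8 minutes duration → 05:13 UTC (Oct 28).
Brisbane is UTC+10:00, so local end time = 05:13 + 10:00 = 15:13 on Oct 28.

15:13 on October 28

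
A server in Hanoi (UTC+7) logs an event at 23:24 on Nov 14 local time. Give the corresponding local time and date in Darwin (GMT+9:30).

01:54 on November 15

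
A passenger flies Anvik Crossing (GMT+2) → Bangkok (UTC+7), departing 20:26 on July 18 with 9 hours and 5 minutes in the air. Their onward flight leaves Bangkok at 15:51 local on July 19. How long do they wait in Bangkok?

Convert departure to UTC: 20:26 − 2:00 = 18:26 UTC on Jul 18.
Add 9 hours and 5 minutes flight time → 03:31 UTC (Jul 19).
Bangkok is UTC+7:00, so local arrival = 03:31 + 7:00 = 10:31 on Jul 19.
Layover = 15:51 − 10:31 = 5 hours 20 minutes.

5 hours 20 minutes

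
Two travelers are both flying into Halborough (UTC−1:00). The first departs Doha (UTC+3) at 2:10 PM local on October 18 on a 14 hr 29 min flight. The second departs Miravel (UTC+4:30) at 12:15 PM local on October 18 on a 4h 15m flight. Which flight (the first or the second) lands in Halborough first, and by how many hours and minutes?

Flight 1 in UTC: 2:10 PM − 3:00 = 11:10 AM on Oct 18.
+14 hours and 29 minutes → arrive 1:39 AM UTC on Oct 19.
Flight 2 in UTC: 12:15 PM − 4:30 = 7:45 AM on Oct 18.
+4 hours and 15 minutes → arrive 12:00 PM UTC on Oct 18.
Flight 2 lands earlier by 13 hours 39 minutes.

the second, by 13 hours 39 minutes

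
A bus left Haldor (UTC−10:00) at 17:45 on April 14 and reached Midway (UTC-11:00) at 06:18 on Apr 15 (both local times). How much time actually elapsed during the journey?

13 hours 33 minutes

Departure in UTC: 17:45 + 10:00 = 03:45 on Apr 15.
Arrival in UTC: 06:18 + 11:00 = 17:18 on Apr 15.
Elapsed = 17:18 − 03:45 = 13 hours 33 minutes.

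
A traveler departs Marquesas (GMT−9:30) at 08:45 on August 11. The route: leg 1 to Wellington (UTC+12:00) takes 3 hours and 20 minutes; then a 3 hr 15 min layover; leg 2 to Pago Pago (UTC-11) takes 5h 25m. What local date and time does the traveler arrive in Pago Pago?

Convert departure to UTC: 08:45 + 9:30 = 18:15 UTC on Aug 11.
Add 3 hours and 20 minutes leg 1 → 21:35 UTC.
Add 3 hours 15 minutes layover in Wellington → 00:50 UTC (Aug 12).
Add 5 hours and 25 minutes leg 2 → 06:15 UTC.
Pago Pago is UTC−11:00, so local arrival = 06:15 − 11:00 = 19:15 on Aug 11.

19:15 on August 11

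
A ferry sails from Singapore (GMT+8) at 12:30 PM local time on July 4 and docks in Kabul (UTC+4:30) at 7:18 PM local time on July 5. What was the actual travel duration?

34 hours 18 minutes

Departure in UTC: 12:30 PM − 8:00 = 4:30 AM on Jul 4.
Arrival in UTC: 7:18 PM − 4:30 = 2:48 PM on Jul 5.
Elapsed = 2:48 PM − 4:30 AM (+1 day) = 34 hours 18 minutes.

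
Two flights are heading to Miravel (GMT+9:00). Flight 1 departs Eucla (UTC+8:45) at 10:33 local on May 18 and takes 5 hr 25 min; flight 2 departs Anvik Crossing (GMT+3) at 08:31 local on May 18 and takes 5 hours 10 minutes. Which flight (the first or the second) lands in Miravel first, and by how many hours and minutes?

the first, by 3 hours 28 minutes

Flight 1 in UTC: 10:33 − 8:45 = 01:48 on May 18.
+5 hours 25 minutes → arrive 07:13 UTC on May 18.
Flight 2 in UTC: 08:31 − 3:00 = 05:31 on May 18.
+5 hours and 10 minutes → arrive 10:41 UTC on May 18.
Flight 1 lands earlier by 3 hours 28 minutes.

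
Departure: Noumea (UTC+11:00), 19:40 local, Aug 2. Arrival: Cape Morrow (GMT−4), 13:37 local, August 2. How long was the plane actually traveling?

Cape Morrow is 15:00 behind Noumea.
Clock-face elapsed time (ignoring zones) is −6 hours 3 minutes.
Actual elapsed = −6 hours 3 minutes + 15:00 = 8 hours 57 minutes.

8 hours 57 minutes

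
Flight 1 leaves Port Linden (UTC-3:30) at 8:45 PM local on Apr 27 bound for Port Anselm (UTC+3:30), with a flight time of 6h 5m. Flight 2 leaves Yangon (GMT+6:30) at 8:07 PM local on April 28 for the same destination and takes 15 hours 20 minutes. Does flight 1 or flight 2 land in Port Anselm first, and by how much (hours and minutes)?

the first, by 22 hours 37 minutes

Flight 1 in UTC: 8:45 PM + 3:30 = 12:15 AM on Apr 28.
+6 hours and 5 minutes → arrive 6:20 AM UTC on Apr 28.
Flight 2 in UTC: 8:07 PM − 6:30 = 1:37 PM on Apr 28.
+15 hours and 20 minutes → arrive 4:57 AM UTC on Apr 29.
Flight 1 lands earlier by 22 hours 37 minutes.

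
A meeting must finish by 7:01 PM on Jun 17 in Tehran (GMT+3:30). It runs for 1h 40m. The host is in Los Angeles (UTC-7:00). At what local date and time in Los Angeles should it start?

Target end time in UTC: 7:01 PM − 3:30 = 3:31 PM on Jun 17.
Subtract 1 hour 40 minutes → start 1:51 PM UTC on Jun 17.
Los Angeles is UTC−7:00: 1:51 PM − 7:00 = 6:51 AM on Jun 17.

6:51 AM on Jun 17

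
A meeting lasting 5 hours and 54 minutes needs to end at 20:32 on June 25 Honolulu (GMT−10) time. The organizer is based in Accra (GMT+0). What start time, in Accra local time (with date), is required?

00:38 on June 26

Target end time in UTC: 20:32 + 10:00 = 06:32 on Jun 26.
Subtract 5 hours and 54 minutes → start 00:38 UTC on Jun 26.
Accra is UTC+0, so start is 00:38 on Jun 26.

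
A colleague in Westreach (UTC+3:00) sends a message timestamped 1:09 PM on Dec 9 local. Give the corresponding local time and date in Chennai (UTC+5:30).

3:39 PM on Dec 9

Chennai is 2:30 ahead of Westreach.
Shift by the zone difference: 1:09 PM + 2:30 = 3:39 PM on Dec 9 in Chennai.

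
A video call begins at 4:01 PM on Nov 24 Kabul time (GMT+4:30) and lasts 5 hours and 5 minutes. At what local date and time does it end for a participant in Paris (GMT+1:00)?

Convert start to UTC: 4:01 PM − 4:30 = 11:31 AM UTC on Nov 24.
Add 5 hours and 5 minutes duration → 4:36 PM UTC.
Paris is UTC+1:00, so local end time = 4:36 PM + 1:00 = 5:36 PM on Nov 24.

5:36 PM on November 24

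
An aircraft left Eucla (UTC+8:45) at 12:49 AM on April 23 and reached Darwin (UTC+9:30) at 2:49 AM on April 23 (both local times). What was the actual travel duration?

1 hour 15 minutes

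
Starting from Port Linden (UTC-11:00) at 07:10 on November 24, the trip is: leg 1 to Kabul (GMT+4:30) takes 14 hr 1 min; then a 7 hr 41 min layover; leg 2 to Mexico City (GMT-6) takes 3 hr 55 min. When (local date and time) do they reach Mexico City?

13:47 on Nov 25

Convert departure to UTC: 07:10 + 11:00 = 18:10 UTC on Nov 24.
Add 14 hours and 1 minute leg 1 → 08:11 UTC (Nov 25).
Add 7 hours 41 minutes layover in Kabul → 15:52 UTC.
Add 3 hours and 55 minutes leg 2 → 19:47 UTC.
Mexico City is UTC−6:00, so local arrival = 19:47 − 6:00 = 13:47 on Nov 25.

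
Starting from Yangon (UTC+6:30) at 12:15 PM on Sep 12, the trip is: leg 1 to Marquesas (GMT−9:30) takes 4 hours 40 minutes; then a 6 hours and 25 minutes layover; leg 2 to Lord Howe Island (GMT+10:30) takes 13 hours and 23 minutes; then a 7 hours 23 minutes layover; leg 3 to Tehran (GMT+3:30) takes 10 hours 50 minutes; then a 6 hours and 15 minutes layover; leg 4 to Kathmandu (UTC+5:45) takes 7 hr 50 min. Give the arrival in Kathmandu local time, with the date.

Convert departure to UTC: 12:15 PM − 6:30 = 5:45 AM UTC on Sep 12.
Add 4 hours and 40 minutes leg 1 → 10:25 AM UTC.
Add 6 hours 25 minutes layover in Marquesas → 4:50 PM UTC.
Add 13 hours and 23 minutes leg 2 → 6:13 AM UTC (Sep 13).
Add 7 hours and 23 minutes layover in Lord Howe Island → 1:36 PM UTC.
Add 10 hours 50 minutes leg 3 → 12:26 AM UTC (Sep 14).
Add 6 hours 15 minutes layover in Tehran → 6:41 AM UTC.
Add 7 hours and 50 minutes leg 4 → 2:31 PM UTC.
Kathmandu is UTC+5:45, so local arrival = 2:31 PM + 5:45 = 8:16 PM on Sep 14.

8:16 PM on September 14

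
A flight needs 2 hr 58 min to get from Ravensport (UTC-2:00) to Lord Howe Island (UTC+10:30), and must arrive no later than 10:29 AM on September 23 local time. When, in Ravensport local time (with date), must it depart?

Target arrival in UTC: 10:29 AM − 10:30 = 11:59 PM on Sep 22.
Subtract 2 hours 58 minutes → departure 9:01 PM UTC on Sep 22.
Ravensport is UTC−2:00: 9:01 PM − 2:00 = 7:01 PM on Sep 22.

7:01 PM on Sep 22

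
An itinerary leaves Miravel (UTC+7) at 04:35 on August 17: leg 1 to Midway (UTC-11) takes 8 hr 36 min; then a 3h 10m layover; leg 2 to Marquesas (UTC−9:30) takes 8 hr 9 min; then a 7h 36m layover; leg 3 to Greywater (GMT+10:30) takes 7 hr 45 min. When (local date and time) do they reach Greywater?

19:21 on August 18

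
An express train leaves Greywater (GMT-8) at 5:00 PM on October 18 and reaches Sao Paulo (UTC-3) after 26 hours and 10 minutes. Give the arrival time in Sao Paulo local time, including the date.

Convert departure to UTC: 5:00 PM + 8:00 = 1:00 AM UTC on Oct 19.
Add 26 hours and 10 minutes travel time → 3:10 AM UTC (Oct 20).
Sao Paulo is UTC−3:00, so local arrival = 3:10 AM − 3:00 = 12:10 AM on Oct 20.

12:10 AM on October 20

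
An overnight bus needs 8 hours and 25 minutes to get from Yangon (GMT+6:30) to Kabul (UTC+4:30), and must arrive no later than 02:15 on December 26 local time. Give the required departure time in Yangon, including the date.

Target arrival in UTC: 02:15 − 4:30 = 21:45 on Dec 25.
Subtract 8 hours and 25 minutes → departure 13:20 UTC on Dec 25.
Yangon is UTC+6:30: 13:20 + 6:30 = 19:50 on Dec 25.

19:50 on Dec 25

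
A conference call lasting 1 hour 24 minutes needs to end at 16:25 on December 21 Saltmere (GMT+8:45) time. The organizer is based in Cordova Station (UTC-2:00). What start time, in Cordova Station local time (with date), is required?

Target end time in UTC: 16:25 − 8:45 = 07:40 on Dec 21.
Subtract 1 hour and 24 minutes → start 06:16 UTC on Dec 21.
Cordova Station is UTC−2:00: 06:16 − 2:00 = 04:16 on Dec 21.

04:16 on December 21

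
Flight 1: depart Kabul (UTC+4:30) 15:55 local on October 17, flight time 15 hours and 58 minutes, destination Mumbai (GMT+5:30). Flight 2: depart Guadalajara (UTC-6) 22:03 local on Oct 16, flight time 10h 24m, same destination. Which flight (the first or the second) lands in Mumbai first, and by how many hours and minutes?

the second, by 12 hours 56 minutes

Flight 1 in UTC: 15:55 − 4:30 = 11:25 on Oct 17.
+15 hours 58 minutes → arrive 03:23 UTC on Oct 18.
Flight 2 in UTC: 22:03 + 6:00 = 04:03 on Oct 17.
+10 hours and 24 minutes → arrive 14:27 UTC on Oct 17.
Flight 2 lands earlier by 12 hours 56 minutes.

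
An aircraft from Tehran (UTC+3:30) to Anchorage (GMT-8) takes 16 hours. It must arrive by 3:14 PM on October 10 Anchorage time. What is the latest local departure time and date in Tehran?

Target arrival in UTC: 3:14 PM + 8:00 = 11:14 PM on Oct 10.
Subtract 16 hours → departure 7:14 AM UTC on Oct 10.
Tehran is UTC+3:30: 7:14 AM + 3:30 = 10:44 AM on Oct 10.

10:44 AM on October 10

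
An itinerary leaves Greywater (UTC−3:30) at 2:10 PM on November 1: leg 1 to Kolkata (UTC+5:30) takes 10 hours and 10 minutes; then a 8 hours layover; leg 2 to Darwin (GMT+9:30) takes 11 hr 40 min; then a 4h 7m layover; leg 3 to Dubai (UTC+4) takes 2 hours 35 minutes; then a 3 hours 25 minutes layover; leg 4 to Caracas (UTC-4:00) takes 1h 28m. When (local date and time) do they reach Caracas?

7:05 AM on November 3

Convert departure to UTC: 2:10 PM + 3:30 = 5:40 PM UTC on Nov 1.
Add 10 hours 10 minutes leg 1 → 3:50 AM UTC (Nov 2).
Add 8 hours layover in Kolkata → 11:50 AM UTC.
Add 11 hours and 40 minutes leg 2 → 11:30 PM UTC.
Add 4 hours and 7 minutes layover in Darwin → 3:37 AM UTC (Nov 3).
Add 2 hours 35 minutes leg 3 → 6:12 AM UTC.
Add 3 hours and 25 minutes layover in Dubai → 9:37 AM UTC.
Add 1 hour and 28 minutes leg 4 → 11:05 AM UTC.
Caracas is UTC−4:00, so local arrival = 11:05 AM − 4:00 = 7:05 AM on Nov 3.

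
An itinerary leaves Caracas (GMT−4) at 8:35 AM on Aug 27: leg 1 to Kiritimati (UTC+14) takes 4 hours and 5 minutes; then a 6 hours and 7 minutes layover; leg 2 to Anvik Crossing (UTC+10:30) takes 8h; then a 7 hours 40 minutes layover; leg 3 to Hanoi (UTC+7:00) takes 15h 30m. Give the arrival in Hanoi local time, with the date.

12:57 PM on Aug 29

Convert departure to UTC: 8:35 AM + 4:00 = 12:35 PM UTC on Aug 27.
Add 4 hours and 5 minutes leg 1 → 4:40 PM UTC.
Add 6 hours 7 minutes layover in Kiritimati → 10:47 PM UTC.
Add 8 hours leg 2 → 6:47 AM UTC (Aug 28).
Add 7 hours 40 minutes layover in Anvik Crossing → 2:27 PM UTC.
Add 15 hours and 30 minutes leg 3 → 5:57 AM UTC (Aug 29).
Hanoi is UTC+7:00, so local arrival = 5:57 AM + 7:00 = 12:57 PM on Aug 29.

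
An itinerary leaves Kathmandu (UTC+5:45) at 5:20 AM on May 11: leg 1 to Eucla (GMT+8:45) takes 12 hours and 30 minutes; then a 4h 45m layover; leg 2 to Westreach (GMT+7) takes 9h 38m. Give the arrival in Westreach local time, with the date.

Convert departure to UTC: 5:20 AM − 5:45 = 11:35 PM UTC on May 10.
Add 12 hours and 30 minutes leg 1 → 12:05 PM UTC (May 11).
Add 4 hours and 45 minutes layover in Eucla → 4:50 PM UTC.
Add 9 hours and 38 minutes leg 2 → 2:28 AM UTC (May 12).
Westreach is UTC+7:00, so local arrival = 2:28 AM + 7:00 = 9:28 AM on May 12.

9:28 AM on May 12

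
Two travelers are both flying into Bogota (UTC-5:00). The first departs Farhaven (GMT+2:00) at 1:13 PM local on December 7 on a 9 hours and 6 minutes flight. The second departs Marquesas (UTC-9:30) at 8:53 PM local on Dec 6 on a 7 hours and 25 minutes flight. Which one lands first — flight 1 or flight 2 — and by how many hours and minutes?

the second, by 6 hours 31 minutes

Flight 1 in UTC: 1:13 PM − 2:00 = 11:13 AM on Dec 7.
+9 hours and 6 minutes → arrive 8:19 PM UTC on Dec 7.
Flight 2 in UTC: 8:53 PM + 9:30 = 6:23 AM on Dec 7.
+7 hours 25 minutes → arrive 1:48 PM UTC on Dec 7.
Flight 2 lands earlier by 6 hours 31 minutes.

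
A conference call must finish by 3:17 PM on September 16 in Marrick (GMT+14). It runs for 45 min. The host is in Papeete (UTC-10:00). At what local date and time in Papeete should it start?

Target end time in UTC: 3:17 PM − 14:00 = 1:17 AM on Sep 16.
Subtract 45 minutes → start 12:32 AM UTC on Sep 16.
Papeete is UTC−10:00: 12:32 AM − 10:00 = 2:32 PM on Sep 15.

2:32 PM on September 15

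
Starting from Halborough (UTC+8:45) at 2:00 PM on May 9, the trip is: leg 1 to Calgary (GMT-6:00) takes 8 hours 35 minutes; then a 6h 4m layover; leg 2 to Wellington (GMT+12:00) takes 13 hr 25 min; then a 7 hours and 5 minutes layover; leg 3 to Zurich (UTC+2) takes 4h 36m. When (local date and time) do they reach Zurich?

11:00 PM on May 10

Convert departure to UTC: 2:00 PM − 8:45 = 5:15 AM UTC on May 9.
Add 8 hours and 35 minutes leg 1 → 1:50 PM UTC.
Add 6 hours and 4 minutes layover in Calgary → 7:54 PM UTC.
Add 13 hours 25 minutes leg 2 → 9:19 AM UTC (May 10).
Add 7 hours 5 minutes layover in Wellington → 4:24 PM UTC.
Add 4 hours 36 minutes leg 3 → 9:00 PM UTC.
Zurich is UTC+2:00, so local arrival = 9:00 PM + 2:00 = 11:00 PM on May 10.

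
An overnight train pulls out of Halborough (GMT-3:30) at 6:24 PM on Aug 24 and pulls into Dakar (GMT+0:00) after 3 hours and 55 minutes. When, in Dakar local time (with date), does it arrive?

1:49 AM on August 25

Convert departure to UTC: 6:24 PM + 3:30 = 9:54 PM UTC on Aug 24.
Add 3 hours 55 minutes travel time → 1:49 AM UTC (Aug 25).
Dakar is UTC+0, so local arrival is the same: 1:49 AM on Aug 25.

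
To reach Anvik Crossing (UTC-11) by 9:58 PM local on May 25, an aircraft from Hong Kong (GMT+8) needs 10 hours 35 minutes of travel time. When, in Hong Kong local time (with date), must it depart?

Target arrival in UTC: 9:58 PM + 11:00 = 8:58 AM on May 26.
Subtract 10 hours 35 minutes → departure 10:23 PM UTC on May 25.
Hong Kong is UTC+8:00: 10:23 PM + 8:00 = 6:23 AM on May 26.

6:23 AM on May 26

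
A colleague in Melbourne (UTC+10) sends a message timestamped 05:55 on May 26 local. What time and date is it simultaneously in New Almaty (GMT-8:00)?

11:55 on May 25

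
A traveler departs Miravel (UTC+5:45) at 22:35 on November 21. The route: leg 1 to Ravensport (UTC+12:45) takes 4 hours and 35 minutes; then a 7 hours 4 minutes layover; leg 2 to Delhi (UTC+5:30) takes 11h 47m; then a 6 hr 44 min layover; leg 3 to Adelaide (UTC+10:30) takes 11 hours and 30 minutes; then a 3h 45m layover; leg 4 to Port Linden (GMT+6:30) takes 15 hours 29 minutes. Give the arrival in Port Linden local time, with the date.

Convert departure to UTC: 22:35 − 5:45 = 16:50 UTC on Nov 21.
Add 4 hours and 35 minutes leg 1 → 21:25 UTC.
Add 7 hours and 4 minutes layover in Ravensport → 04:29 UTC (Nov 22).
Add 11 hours 47 minutes leg 2 → 16:16 UTC.
Add 6 hours and 44 minutes layover in Delhi → 23:00 UTC.
Add 11 hours and 30 minutes leg 3 → 10:30 UTC (Nov 23).
Add 3 hours 45 minutes layover in Adelaide → 14:15 UTC.
Add 15 hours and 29 minutes leg 4 → 05:44 UTC (Nov 24).
Port Linden is UTC+6:30, so local arrival = 05:44 + 6:30 = 12:14 on Nov 24.

12:14 on November 24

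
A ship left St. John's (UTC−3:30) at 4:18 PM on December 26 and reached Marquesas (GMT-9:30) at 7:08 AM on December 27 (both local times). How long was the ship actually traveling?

Marquesas is 6:00 behind St. John's.
Clock-face elapsed time (ignoring zones) is 14 hours 50 minutes.
Actual elapsed = 14 hours 50 minutes + 6:00 = 20 hours 50 minutes.

20 hours 50 minutes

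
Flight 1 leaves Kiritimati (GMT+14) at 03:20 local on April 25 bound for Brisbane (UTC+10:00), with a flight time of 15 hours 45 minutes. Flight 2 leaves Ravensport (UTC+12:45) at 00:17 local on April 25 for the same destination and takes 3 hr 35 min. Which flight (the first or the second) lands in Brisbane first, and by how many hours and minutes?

the second, by 13 hours 58 minutes

Flight 1 in UTC: 03:20 − 14:00 = 13:20 on Apr 24.
+15 hours 45 minutes → arrive 05:05 UTC on Apr 25.
Flight 2 in UTC: 00:17 − 12:45 = 11:32 on Apr 24.
+3 hours 35 minutes → arrive 15:07 UTC on Apr 24.
Flight 2 lands earlier by 13 hours 58 minutes.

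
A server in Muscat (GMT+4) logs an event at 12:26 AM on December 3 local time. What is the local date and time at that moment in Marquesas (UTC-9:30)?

10:56 AM on December 2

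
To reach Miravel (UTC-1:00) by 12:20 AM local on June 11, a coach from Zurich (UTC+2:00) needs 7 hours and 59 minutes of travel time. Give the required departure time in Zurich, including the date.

Target arrival in UTC: 12:20 AM + 1:00 = 1:20 AM on Jun 11.
Subtract 7 hours and 59 minutes → departure 5:21 PM UTC on Jun 10.
Zurich is UTC+2:00: 5:21 PM + 2:00 = 7:21 PM on Jun 10.

7:21 PM on June 10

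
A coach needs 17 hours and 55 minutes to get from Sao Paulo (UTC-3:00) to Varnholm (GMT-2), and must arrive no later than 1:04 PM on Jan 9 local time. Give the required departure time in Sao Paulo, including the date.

Target arrival in UTC: 1:04 PM + 2:00 = 3:04 PM on Jan 9.
Subtract 17 hours 55 minutes → departure 9:09 PM UTC on Jan 8.
Sao Paulo is UTC−3:00: 9:09 PM − 3:00 = 6:09 PM on Jan 8.

6:09 PM on Jan 8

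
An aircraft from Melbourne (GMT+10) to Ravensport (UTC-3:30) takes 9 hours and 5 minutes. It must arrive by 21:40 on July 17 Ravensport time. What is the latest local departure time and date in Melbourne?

02:05 on July 18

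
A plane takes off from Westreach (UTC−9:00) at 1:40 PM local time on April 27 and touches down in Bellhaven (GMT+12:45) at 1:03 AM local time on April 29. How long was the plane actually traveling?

Departure in UTC: 1:40 PM + 9:00 = 10:40 PM on Apr 27.
Arrival in UTC: 1:03 AM − 12:45 = 12:18 PM on Apr 28.
Elapsed = 12:18 PM − 10:40 PM (+1 day) = 13 hours 38 minutes.

13 hours 38 minutes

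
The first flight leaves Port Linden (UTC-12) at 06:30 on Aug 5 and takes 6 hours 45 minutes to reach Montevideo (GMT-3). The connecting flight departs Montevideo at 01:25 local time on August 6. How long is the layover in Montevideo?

3 hours 10 minutes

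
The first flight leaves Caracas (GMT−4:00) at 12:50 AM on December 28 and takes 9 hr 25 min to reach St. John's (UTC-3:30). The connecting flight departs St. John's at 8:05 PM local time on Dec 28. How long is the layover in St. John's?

9 hours 20 minutes

Convert departure to UTC: 12:50 AM + 4:00 = 4:50 AM UTC on Dec 28.
Add 9 hours 25 minutes flight time → 2:15 PM UTC.
St. John's is UTC−3:30, so local arrival = 2:15 PM − 3:30 = 10:45 AM on Dec 28.
Layover = 8:05 PM − 10:45 AM = 9 hours 20 minutes.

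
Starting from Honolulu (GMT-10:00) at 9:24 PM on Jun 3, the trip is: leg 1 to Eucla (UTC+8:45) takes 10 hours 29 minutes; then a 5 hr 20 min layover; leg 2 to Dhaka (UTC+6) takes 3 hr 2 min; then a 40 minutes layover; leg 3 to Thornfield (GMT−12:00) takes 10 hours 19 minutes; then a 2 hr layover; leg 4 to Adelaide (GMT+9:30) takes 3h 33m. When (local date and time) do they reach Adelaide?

4:17 AM on June 6

Convert departure to UTC: 9:24 PM + 10:00 = 7:24 AM UTC on Jun 4.
Add 10 hours and 29 minutes leg 1 → 5:53 PM UTC.
Add 5 hours 20 minutes layover in Eucla → 11:13 PM UTC.
Add 3 hours and 2 minutes leg 2 → 2:15 AM UTC (Jun 5).
Add 40 minutes layover in Dhaka → 2:55 AM UTC.
Add 10 hours and 19 minutes leg 3 → 1:14 PM UTC.
Add 2 hours layover in Thornfield → 3:14 PM UTC.
Add 3 hours 33 minutes leg 4 → 6:47 PM UTC.
Adelaide is UTC+9:30, so local arrival = 6:47 PM + 9:30 = 4:17 AM on Jun 6.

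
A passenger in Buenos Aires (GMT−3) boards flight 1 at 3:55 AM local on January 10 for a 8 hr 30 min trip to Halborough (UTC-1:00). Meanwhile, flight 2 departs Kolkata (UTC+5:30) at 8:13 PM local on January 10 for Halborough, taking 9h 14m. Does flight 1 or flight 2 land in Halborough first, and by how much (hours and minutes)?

the first, by 8 hours 32 minutes

Flight 1 in UTC: 3:55 AM + 3:00 = 6:55 AM on Jan 10.
+8 hours and 30 minutes → arrive 3:25 PM UTC on Jan 10.
Flight 2 in UTC: 8:13 PM − 5:30 = 2:43 PM on Jan 10.
+9 hours and 14 minutes → arrive 11:57 PM UTC on Jan 10.
Flight 1 lands earlier by 8 hours 32 minutes.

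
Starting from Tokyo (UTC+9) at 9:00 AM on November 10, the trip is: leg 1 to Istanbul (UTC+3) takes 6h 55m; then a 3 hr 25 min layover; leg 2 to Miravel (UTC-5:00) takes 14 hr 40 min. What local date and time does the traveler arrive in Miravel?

8:00 PM on November 10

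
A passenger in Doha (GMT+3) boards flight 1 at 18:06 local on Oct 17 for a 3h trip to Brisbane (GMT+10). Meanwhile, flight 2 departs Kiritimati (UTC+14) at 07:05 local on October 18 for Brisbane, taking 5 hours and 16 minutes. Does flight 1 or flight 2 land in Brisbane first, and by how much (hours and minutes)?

Flight 1 in UTC: 18:06 − 3:00 = 15:06 on Oct 17.
+3 hours → arrive 18:06 UTC on Oct 17.
Flight 2 in UTC: 07:05 − 14:00 = 17:05 on Oct 17.
+5 hours and 16 minutes → arrive 22:21 UTC on Oct 17.
Flight 1 lands earlier by 4 hours 15 minutes.

the first, by 4 hours 15 minutes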